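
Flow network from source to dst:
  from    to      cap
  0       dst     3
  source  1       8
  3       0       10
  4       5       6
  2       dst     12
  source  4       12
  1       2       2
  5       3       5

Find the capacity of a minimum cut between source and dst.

Max flow = 5 (via 2 augmenting paths).
In the residual at optimum, the set reachable from source is {0, 1, 3, 4, 5, source}.
Cut edges: 1->2 (cap 2), 0->dst (cap 3). Sum = 5.

5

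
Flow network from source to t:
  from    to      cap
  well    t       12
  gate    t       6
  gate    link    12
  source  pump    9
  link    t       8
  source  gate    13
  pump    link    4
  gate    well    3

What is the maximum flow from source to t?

17

Augment source→gate→t: bottleneck 6. Total 6.
Augment source→pump→link→t: bottleneck 4. Total 10.
Augment source→gate→well→t: bottleneck 3. Total 13.
Augment source→gate→link→t: bottleneck 4. Total 17.
No augmenting path remains in the residual graph.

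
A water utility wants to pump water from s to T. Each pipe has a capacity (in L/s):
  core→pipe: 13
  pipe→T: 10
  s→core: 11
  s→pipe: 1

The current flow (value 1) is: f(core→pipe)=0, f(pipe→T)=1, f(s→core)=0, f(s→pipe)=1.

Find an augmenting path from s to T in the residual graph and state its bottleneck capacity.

Residual along s→core→pipe→T: s→core: 11, core→pipe: 13, pipe→T: 9.
Bottleneck = min = 9.

s→core→pipe→T, bottleneck 9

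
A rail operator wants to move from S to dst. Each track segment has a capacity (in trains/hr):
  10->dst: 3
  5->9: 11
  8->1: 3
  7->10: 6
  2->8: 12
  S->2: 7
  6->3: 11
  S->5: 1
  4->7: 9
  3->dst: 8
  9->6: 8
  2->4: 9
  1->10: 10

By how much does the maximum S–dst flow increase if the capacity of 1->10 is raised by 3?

Original max flow = 4.
Edge 1->10 does not cross the min cut (source side {1, 10, 2, 4, 7, 8, S}), so extra capacity there cannot help.
New max flow = 4. Increase = 0.

0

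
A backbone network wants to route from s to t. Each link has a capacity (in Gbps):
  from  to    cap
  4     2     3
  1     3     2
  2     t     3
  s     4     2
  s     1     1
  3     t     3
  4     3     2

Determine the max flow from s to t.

3

Augment s->4->2->t: bottleneck 2. Total 2.
Augment s->1->3->t: bottleneck 1. Total 3.
No augmenting path remains in the residual graph.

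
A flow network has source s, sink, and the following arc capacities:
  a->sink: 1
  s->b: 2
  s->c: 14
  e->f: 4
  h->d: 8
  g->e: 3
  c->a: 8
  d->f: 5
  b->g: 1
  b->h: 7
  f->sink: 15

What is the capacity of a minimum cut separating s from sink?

Max flow = 3 (via 2 augmenting paths).
In the residual at optimum, the set reachable from s is {a, c, s}.
Cut edges: s->b (cap 2), a->sink (cap 1). Sum = 3.

3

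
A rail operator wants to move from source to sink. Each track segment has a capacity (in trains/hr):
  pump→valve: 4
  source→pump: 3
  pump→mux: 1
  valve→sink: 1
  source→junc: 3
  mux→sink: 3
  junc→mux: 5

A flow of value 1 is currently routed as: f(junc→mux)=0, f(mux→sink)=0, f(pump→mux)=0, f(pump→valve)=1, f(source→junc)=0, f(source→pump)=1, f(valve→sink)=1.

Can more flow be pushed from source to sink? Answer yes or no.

Residual path source→pump→mux→sink has bottleneck 1 > 0.
Pushing 1 along it raises the flow to 2, so the given flow is not maximum.

Yes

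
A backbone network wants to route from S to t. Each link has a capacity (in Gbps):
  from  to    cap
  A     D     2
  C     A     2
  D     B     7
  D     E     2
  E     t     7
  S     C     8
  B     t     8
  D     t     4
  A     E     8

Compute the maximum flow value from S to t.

2

Augment S→C→A→D→t: bottleneck 2. Total 2.
No augmenting path remains in the residual graph.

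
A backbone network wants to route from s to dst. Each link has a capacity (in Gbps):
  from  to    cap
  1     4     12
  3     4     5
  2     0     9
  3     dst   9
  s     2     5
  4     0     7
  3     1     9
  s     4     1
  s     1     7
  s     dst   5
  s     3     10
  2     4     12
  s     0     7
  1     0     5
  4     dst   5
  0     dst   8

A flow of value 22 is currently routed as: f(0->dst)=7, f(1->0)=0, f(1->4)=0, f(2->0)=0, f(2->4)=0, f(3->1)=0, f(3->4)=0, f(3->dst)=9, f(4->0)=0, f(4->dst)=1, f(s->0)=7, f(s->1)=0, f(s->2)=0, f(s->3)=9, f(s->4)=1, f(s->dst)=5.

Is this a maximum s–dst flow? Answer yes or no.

No

Residual path s->3->4->dst has bottleneck 1 > 0.
Pushing 1 along it raises the flow to 23, so the given flow is not maximum.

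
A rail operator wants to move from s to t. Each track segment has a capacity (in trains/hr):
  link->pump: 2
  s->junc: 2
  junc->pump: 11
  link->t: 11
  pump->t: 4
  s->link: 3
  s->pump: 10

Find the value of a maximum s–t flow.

Augment s->link->t: bottleneck 3. Total 3.
Augment s->pump->t: bottleneck 4. Total 7.
No augmenting path remains in the residual graph.

7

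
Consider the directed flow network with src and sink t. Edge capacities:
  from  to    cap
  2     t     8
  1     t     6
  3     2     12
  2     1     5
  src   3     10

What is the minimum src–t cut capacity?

Max flow = 10 (via 2 augmenting paths).
In the residual at optimum, the set reachable from src is {src}.
Cut edges: src→3 (cap 10). Sum = 10.

10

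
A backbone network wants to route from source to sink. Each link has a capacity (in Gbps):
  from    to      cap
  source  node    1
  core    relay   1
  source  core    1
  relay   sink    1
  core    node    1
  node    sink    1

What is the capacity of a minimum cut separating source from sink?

2

Max flow = 2 (via 2 augmenting paths).
In the residual at optimum, the set reachable from source is {source}.
Cut edges: source→core (cap 1), source→node (cap 1). Sum = 2.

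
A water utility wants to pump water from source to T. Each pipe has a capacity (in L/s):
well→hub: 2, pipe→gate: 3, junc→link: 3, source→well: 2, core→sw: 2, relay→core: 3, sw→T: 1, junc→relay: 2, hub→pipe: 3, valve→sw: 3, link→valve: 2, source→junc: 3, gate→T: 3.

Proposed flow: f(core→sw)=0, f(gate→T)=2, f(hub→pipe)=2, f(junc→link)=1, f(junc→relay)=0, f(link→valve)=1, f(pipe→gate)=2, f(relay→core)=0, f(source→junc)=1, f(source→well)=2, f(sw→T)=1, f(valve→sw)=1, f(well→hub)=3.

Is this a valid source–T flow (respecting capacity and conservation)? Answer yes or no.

Capacity violated on well→hub: flow 3 > capacity 2.

No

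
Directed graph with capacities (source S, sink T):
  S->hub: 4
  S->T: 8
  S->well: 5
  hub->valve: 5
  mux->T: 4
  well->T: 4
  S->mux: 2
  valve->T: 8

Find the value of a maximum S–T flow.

Augment S->T: bottleneck 8. Total 8.
Augment S->mux->T: bottleneck 2. Total 10.
Augment S->well->T: bottleneck 4. Total 14.
Augment S->hub->valve->T: bottleneck 4. Total 18.
No augmenting path remains in the residual graph.

18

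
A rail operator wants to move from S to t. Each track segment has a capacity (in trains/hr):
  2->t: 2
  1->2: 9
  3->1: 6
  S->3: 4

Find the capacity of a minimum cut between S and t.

2

Max flow = 2 (via 1 augmenting path).
In the residual at optimum, the set reachable from S is {1, 2, 3, S}.
Cut edges: 2->t (cap 2). Sum = 2.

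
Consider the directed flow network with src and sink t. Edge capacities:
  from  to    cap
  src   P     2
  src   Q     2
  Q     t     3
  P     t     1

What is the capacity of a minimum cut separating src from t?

3

Max flow = 3 (via 2 augmenting paths).
In the residual at optimum, the set reachable from src is {P, src}.
Cut edges: src->Q (cap 2), P->t (cap 1). Sum = 3.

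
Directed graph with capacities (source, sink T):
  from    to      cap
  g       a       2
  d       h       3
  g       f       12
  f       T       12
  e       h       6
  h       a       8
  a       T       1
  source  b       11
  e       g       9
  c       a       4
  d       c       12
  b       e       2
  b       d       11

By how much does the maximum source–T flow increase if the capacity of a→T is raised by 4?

4

Original max flow = 3.
After raising cap(a→T), augmenting paths through that edge carry 4 more units.
New max flow = 7. Increase = 4.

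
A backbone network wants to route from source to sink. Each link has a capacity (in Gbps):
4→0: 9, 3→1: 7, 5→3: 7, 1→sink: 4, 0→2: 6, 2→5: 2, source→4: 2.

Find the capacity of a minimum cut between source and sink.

Max flow = 2 (via 1 augmenting path).
In the residual at optimum, the set reachable from source is {source}.
Cut edges: source→4 (cap 2). Sum = 2.

2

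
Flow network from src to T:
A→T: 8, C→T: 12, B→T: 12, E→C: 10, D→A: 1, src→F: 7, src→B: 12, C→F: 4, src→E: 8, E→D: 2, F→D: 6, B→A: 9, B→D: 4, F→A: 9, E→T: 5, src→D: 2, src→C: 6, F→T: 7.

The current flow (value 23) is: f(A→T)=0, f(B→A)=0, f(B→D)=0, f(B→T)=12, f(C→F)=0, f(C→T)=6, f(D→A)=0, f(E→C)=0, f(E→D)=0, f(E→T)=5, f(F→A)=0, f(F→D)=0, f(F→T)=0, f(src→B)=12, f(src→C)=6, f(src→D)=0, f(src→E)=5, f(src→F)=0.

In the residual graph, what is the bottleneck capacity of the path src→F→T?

7

Residual capacities along the path: src→F: 7, F→T: 7.
Minimum is 7.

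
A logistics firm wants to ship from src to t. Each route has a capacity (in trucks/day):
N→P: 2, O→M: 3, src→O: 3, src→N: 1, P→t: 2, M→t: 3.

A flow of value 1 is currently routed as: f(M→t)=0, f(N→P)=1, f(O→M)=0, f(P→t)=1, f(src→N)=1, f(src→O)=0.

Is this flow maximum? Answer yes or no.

Residual path src→O→M→t has bottleneck 3 > 0.
Pushing 3 along it raises the flow to 4, so the given flow is not maximum.

No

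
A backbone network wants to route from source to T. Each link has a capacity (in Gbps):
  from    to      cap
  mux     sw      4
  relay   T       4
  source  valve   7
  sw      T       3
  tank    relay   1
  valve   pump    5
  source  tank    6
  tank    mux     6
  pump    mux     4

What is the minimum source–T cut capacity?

4

Max flow = 4 (via 2 augmenting paths).
In the residual at optimum, the set reachable from source is {mux, pump, source, sw, tank, valve}.
Cut edges: tank->relay (cap 1), sw->T (cap 3). Sum = 4.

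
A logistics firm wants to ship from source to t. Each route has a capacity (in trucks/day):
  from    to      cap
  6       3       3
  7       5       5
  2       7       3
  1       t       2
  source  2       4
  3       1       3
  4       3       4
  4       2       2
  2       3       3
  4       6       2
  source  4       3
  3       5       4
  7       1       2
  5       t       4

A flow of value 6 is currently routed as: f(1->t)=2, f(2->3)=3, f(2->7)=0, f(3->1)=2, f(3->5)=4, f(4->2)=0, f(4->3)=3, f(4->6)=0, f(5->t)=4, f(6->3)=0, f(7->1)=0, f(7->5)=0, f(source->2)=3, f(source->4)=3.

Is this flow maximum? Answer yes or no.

Residual reachable from source: {1, 2, 3, 4, 5, 6, 7, source}; t is not reachable.
Saturated cut: 5->t, 1->t with total capacity 6 = current flow value. Flow is maximum.

Yes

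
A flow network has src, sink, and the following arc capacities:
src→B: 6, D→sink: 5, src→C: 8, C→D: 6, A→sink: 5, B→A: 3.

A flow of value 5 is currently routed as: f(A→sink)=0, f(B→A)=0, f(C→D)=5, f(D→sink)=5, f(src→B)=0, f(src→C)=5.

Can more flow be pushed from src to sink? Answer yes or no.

Yes

Residual path src→B→A→sink has bottleneck 3 > 0.
Pushing 3 along it raises the flow to 8, so the given flow is not maximum.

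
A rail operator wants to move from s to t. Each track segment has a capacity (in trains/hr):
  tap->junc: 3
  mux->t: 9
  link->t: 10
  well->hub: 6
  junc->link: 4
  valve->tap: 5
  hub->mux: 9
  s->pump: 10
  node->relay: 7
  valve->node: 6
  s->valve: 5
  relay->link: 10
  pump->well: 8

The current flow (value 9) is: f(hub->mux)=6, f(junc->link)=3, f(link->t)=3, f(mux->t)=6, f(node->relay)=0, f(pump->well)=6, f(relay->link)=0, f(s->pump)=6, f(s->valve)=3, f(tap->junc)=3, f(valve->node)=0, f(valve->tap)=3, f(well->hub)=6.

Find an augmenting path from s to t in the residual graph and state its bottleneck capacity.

Residual along s->valve->node->relay->link->t: s->valve: 2, valve->node: 6, node->relay: 7, relay->link: 10, link->t: 7.
Bottleneck = min = 2.

s->valve->node->relay->link->t, bottleneck 2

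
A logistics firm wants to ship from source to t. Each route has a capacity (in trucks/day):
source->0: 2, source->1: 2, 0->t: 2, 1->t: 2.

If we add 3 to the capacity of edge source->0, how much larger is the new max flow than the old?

0

Original max flow = 4.
Even with extra capacity on source->0, another cut of capacity 4 remains binding.
New max flow = 4. Increase = 0.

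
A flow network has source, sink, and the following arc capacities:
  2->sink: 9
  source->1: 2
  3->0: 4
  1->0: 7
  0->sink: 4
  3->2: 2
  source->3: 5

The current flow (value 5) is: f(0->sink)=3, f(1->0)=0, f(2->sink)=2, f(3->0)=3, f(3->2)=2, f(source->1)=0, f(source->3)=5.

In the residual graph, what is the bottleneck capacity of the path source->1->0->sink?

Residual capacities along the path: source->1: 2, 1->0: 7, 0->sink: 1.
Minimum is 1.

1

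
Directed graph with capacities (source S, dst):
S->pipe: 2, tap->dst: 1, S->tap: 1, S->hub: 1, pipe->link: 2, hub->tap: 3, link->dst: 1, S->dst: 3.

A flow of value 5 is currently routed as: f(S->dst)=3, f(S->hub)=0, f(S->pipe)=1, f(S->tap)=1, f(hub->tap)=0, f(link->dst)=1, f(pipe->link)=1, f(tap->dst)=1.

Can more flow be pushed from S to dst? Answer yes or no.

No

Residual reachable from S: {S, hub, link, pipe, tap}; dst is not reachable.
Saturated cut: S->dst, link->dst, tap->dst with total capacity 5 = current flow value. Flow is maximum.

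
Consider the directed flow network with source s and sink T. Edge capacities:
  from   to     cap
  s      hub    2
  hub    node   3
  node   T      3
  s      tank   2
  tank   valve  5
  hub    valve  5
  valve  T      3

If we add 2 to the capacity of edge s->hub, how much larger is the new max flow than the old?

Original max flow = 4.
After raising cap(s->hub), augmenting paths through that edge carry 2 more units.
New max flow = 6. Increase = 2.

2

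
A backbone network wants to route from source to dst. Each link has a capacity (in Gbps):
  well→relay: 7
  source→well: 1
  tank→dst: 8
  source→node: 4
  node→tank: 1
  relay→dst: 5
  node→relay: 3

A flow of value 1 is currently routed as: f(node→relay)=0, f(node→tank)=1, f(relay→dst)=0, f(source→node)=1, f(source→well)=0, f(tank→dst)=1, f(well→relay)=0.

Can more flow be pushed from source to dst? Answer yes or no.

Residual path source→node→relay→dst has bottleneck 3 > 0.
Pushing 3 along it raises the flow to 4, so the given flow is not maximum.

Yes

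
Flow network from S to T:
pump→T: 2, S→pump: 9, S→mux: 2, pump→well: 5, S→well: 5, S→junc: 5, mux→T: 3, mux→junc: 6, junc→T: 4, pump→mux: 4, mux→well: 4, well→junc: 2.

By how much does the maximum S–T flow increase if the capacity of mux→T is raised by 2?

Original max flow = 9.
After raising cap(mux→T), augmenting paths through that edge carry 2 more units.
New max flow = 11. Increase = 2.

2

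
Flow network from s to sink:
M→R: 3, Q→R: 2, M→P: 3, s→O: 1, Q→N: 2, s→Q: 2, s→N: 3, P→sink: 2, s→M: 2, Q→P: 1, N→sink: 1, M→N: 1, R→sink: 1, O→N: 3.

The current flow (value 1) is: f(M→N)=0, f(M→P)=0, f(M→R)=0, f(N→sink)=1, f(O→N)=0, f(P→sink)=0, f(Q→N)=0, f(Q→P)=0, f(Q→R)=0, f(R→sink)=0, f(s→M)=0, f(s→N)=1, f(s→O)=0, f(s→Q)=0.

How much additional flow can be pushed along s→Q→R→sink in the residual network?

Residual capacities along the path: s→Q: 2, Q→R: 2, R→sink: 1.
Minimum is 1.

1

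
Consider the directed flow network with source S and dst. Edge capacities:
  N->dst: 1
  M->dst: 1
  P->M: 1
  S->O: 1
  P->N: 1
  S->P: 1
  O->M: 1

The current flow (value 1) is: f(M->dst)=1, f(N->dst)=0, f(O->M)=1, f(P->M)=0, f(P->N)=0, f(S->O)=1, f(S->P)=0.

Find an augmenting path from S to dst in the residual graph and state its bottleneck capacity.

Residual along S->P->N->dst: S->P: 1, P->N: 1, N->dst: 1.
Bottleneck = min = 1.

S->P->N->dst, bottleneck 1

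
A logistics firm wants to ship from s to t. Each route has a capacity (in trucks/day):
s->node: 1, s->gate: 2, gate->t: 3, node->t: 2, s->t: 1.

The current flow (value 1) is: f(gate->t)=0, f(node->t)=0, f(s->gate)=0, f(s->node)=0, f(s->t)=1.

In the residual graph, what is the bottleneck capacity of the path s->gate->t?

Residual capacities along the path: s->gate: 2, gate->t: 3.
Minimum is 2.

2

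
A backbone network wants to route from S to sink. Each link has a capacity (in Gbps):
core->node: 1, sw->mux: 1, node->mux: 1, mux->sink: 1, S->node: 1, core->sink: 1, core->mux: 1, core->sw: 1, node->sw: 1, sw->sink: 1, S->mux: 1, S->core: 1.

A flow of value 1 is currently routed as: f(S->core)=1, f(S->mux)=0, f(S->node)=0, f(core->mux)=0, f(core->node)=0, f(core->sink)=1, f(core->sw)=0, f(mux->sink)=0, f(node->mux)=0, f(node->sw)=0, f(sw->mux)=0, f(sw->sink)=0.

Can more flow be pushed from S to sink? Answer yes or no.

Yes

Residual path S->mux->sink has bottleneck 1 > 0.
Pushing 1 along it raises the flow to 2, so the given flow is not maximum.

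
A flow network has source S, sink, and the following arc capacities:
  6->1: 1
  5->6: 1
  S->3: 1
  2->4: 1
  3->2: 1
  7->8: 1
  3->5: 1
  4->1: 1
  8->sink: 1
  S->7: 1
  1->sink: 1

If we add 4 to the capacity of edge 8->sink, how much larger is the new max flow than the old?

Original max flow = 2.
Edge 8->sink does not cross the min cut (source side {S}), so extra capacity there cannot help.
New max flow = 2. Increase = 0.

0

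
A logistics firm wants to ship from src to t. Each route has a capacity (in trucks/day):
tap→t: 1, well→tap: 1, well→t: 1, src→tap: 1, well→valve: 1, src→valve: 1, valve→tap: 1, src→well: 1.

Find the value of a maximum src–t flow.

2

Augment src→well→t: bottleneck 1. Total 1.
Augment src→tap→t: bottleneck 1. Total 2.
No augmenting path remains in the residual graph.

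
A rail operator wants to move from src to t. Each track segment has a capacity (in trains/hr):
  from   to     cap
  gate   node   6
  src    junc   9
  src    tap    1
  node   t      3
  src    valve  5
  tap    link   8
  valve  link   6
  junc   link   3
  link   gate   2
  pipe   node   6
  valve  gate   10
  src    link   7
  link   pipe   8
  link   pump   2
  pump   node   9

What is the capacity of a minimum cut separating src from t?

Max flow = 3 (via 1 augmenting path).
In the residual at optimum, the set reachable from src is {gate, junc, link, node, pipe, pump, src, tap, valve}.
Cut edges: node->t (cap 3). Sum = 3.

3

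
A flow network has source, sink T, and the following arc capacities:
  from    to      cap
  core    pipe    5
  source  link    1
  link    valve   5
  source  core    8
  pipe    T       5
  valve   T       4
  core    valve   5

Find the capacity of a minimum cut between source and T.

9

Max flow = 9 (via 3 augmenting paths).
In the residual at optimum, the set reachable from source is {source}.
Cut edges: source->link (cap 1), source->core (cap 8). Sum = 9.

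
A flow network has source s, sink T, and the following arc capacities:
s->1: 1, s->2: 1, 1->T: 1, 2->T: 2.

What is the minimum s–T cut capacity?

2

Max flow = 2 (via 2 augmenting paths).
In the residual at optimum, the set reachable from s is {s}.
Cut edges: s->1 (cap 1), s->2 (cap 1). Sum = 2.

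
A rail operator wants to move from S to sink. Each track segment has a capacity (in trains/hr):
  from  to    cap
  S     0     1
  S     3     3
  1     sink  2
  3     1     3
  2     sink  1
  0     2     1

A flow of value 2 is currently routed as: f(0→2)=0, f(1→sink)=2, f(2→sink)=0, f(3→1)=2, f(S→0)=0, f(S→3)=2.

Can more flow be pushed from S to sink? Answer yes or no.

Yes

Residual path S→0→2→sink has bottleneck 1 > 0.
Pushing 1 along it raises the flow to 3, so the given flow is not maximum.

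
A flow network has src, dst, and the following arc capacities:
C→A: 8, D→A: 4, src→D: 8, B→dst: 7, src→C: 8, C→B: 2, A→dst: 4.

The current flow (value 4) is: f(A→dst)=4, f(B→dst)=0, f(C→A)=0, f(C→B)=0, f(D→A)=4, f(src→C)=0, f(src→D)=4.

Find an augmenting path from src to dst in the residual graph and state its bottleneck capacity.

Residual along src→C→B→dst: src→C: 8, C→B: 2, B→dst: 7.
Bottleneck = min = 2.

src→C→B→dst, bottleneck 2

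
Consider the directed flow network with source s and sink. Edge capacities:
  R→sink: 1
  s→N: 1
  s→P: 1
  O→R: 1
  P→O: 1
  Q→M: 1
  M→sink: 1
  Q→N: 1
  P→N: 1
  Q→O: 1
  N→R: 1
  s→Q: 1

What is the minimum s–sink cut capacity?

2

Max flow = 2 (via 2 augmenting paths).
In the residual at optimum, the set reachable from s is {N, O, P, R, s}.
Cut edges: s→Q (cap 1), R→sink (cap 1). Sum = 2.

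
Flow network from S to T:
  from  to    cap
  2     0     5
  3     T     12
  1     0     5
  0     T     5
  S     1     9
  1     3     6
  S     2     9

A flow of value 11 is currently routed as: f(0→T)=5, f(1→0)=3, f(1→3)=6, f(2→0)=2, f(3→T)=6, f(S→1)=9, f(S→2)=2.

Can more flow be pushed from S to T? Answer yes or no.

No

Residual reachable from S: {0, 1, 2, S}; T is not reachable.
Saturated cut: 1→3, 0→T with total capacity 11 = current flow value. Flow is maximum.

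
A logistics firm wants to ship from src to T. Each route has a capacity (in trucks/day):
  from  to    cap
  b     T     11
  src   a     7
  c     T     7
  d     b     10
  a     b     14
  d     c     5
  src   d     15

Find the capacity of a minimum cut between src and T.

16

Max flow = 16 (via 3 augmenting paths).
In the residual at optimum, the set reachable from src is {a, b, d, src}.
Cut edges: d→c (cap 5), b→T (cap 11). Sum = 16.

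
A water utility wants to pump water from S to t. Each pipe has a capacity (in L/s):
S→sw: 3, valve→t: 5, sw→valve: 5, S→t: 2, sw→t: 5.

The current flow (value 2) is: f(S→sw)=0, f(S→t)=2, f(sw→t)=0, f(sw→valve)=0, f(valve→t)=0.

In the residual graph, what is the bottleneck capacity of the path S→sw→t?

Residual capacities along the path: S→sw: 3, sw→t: 5.
Minimum is 3.

3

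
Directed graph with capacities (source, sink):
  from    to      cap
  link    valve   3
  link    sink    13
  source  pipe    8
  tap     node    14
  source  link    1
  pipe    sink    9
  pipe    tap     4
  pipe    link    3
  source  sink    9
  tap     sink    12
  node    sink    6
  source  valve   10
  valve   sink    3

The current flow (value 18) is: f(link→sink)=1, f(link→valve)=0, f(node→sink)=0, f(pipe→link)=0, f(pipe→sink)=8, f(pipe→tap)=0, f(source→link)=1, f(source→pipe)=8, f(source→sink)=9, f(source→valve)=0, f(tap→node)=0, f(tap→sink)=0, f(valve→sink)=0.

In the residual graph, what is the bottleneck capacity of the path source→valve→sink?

Residual capacities along the path: source→valve: 10, valve→sink: 3.
Minimum is 3.

3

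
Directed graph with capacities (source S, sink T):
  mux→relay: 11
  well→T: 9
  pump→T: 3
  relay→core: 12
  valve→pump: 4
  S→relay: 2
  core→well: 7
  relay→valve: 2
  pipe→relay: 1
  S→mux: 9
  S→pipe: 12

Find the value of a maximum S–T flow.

Augment S→relay→core→well→T: bottleneck 2. Total 2.
Augment S→mux→relay→core→well→T: bottleneck 5. Total 7.
Augment S→mux→relay→valve→pump→T: bottleneck 2. Total 9.
No augmenting path remains in the residual graph.

9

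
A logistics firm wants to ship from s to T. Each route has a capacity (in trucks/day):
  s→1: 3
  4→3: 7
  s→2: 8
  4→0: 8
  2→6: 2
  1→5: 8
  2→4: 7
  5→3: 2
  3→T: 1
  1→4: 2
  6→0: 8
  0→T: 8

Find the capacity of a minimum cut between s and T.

9

Max flow = 9 (via 3 augmenting paths).
In the residual at optimum, the set reachable from s is {0, 1, 2, 3, 4, 5, 6, s}.
Cut edges: 0→T (cap 8), 3→T (cap 1). Sum = 9.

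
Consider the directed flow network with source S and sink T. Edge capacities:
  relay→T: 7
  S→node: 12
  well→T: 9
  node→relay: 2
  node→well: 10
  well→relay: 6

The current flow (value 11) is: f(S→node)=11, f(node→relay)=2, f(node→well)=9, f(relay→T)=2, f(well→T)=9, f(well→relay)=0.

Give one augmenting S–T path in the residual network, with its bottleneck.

Residual along S→node→well→relay→T: S→node: 1, node→well: 1, well→relay: 6, relay→T: 5.
Bottleneck = min = 1.

S→node→well→relay→T, bottleneck 1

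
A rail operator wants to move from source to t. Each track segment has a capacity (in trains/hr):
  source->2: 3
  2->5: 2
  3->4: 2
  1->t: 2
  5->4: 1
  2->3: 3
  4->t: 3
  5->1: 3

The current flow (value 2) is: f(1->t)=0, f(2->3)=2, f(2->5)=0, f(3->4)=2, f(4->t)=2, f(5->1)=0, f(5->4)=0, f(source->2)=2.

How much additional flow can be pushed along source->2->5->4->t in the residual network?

Residual capacities along the path: source->2: 1, 2->5: 2, 5->4: 1, 4->t: 1.
Minimum is 1.

1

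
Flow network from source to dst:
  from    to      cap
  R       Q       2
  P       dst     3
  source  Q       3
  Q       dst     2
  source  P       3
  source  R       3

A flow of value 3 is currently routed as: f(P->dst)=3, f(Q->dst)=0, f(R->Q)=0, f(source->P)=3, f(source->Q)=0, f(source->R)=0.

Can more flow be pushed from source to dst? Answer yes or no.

Yes

Residual path source->Q->dst has bottleneck 2 > 0.
Pushing 2 along it raises the flow to 5, so the given flow is not maximum.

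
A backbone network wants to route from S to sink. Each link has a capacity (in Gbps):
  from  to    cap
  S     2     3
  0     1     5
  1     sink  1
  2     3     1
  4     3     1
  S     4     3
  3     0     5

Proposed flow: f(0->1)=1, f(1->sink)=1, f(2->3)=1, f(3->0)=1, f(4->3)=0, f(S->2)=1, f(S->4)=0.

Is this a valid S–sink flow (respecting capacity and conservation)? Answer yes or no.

Yes

Every edge has 0 ≤ f(e) ≤ cap(e).
At each intermediate node, inflow equals outflow.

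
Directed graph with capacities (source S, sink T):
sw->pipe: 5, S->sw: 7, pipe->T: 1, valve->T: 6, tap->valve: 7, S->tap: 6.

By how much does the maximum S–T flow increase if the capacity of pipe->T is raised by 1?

Original max flow = 7.
After raising cap(pipe->T), augmenting paths through that edge carry 1 more unit.
New max flow = 8. Increase = 1.

1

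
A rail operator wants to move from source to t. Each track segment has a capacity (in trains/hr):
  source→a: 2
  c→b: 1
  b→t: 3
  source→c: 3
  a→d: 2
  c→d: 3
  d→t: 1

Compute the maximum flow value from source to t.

2

Augment source→a→d→t: bottleneck 1. Total 1.
Augment source→c→b→t: bottleneck 1. Total 2.
No augmenting path remains in the residual graph.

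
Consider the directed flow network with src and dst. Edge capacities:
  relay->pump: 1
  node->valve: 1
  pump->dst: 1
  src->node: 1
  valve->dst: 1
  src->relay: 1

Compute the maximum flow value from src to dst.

2

Augment src->node->valve->dst: bottleneck 1. Total 1.
Augment src->relay->pump->dst: bottleneck 1. Total 2.
No augmenting path remains in the residual graph.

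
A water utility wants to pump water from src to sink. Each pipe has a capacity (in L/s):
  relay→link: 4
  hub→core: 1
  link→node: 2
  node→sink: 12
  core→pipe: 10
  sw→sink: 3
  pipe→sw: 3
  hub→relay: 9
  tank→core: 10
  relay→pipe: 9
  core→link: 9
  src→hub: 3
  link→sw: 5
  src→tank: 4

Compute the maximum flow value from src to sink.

Augment src→hub→relay→pipe→sw→sink: bottleneck 3. Total 3.
Augment src→tank→core→link→node→sink: bottleneck 2. Total 5.
No augmenting path remains in the residual graph.

5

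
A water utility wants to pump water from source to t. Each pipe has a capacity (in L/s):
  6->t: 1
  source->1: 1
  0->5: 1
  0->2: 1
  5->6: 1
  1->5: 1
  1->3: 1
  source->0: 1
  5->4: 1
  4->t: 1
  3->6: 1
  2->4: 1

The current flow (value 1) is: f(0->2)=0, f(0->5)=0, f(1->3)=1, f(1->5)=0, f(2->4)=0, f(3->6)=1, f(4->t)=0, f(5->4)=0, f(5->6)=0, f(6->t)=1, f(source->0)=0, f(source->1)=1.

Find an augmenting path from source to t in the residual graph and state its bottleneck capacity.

Residual along source->0->5->4->t: source->0: 1, 0->5: 1, 5->4: 1, 4->t: 1.
Bottleneck = min = 1.

source->0->5->4->t, bottleneck 1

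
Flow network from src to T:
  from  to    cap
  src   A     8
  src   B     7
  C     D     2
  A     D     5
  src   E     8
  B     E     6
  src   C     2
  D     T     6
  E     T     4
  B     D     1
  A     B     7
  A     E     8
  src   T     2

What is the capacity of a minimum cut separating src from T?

12

Max flow = 12 (via 4 augmenting paths).
In the residual at optimum, the set reachable from src is {A, B, C, D, E, src}.
Cut edges: src->T (cap 2), D->T (cap 6), E->T (cap 4). Sum = 12.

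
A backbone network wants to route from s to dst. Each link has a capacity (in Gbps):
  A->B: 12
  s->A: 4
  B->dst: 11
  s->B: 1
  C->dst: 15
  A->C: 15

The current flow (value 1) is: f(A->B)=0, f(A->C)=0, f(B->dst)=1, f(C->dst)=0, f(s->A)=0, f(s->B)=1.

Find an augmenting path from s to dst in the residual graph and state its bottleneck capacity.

s->A->B->dst, bottleneck 4

Residual along s->A->B->dst: s->A: 4, A->B: 12, B->dst: 10.
Bottleneck = min = 4.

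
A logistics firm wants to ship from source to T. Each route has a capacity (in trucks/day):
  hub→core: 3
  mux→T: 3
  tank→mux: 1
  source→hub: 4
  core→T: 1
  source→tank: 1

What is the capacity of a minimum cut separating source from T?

2

Max flow = 2 (via 2 augmenting paths).
In the residual at optimum, the set reachable from source is {core, hub, source}.
Cut edges: source→tank (cap 1), core→T (cap 1). Sum = 2.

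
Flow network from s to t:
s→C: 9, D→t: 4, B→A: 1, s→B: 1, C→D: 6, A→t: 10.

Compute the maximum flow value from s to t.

5

Augment s→C→D→t: bottleneck 4. Total 4.
Augment s→B→A→t: bottleneck 1. Total 5.
No augmenting path remains in the residual graph.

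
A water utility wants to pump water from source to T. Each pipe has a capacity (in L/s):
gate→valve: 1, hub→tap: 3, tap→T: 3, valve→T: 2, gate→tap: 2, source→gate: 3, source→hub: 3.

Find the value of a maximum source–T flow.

Augment source→hub→tap→T: bottleneck 3. Total 3.
Augment source→gate→valve→T: bottleneck 1. Total 4.
No augmenting path remains in the residual graph.

4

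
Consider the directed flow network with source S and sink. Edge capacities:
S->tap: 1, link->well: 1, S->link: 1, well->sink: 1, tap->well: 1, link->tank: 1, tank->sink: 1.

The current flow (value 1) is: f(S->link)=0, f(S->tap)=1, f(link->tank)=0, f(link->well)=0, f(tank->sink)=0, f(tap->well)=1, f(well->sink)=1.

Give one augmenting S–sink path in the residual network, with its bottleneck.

S->link->tank->sink, bottleneck 1

Residual along S->link->tank->sink: S->link: 1, link->tank: 1, tank->sink: 1.
Bottleneck = min = 1.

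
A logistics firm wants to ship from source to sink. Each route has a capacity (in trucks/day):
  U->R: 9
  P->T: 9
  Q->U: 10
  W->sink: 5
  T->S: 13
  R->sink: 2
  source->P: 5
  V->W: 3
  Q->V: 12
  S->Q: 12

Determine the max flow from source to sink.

5

Augment source->P->T->S->Q->U->R->sink: bottleneck 2. Total 2.
Augment source->P->T->S->Q->V->W->sink: bottleneck 3. Total 5.
No augmenting path remains in the residual graph.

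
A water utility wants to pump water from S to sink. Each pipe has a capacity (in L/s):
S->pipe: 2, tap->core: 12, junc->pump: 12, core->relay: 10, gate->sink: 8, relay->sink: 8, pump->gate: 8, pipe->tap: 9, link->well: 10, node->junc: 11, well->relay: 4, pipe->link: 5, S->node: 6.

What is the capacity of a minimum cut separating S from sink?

8

Max flow = 8 (via 2 augmenting paths).
In the residual at optimum, the set reachable from S is {S}.
Cut edges: S->pipe (cap 2), S->node (cap 6). Sum = 8.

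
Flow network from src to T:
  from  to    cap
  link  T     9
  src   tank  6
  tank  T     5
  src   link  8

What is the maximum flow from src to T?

13

Augment src→tank→T: bottleneck 5. Total 5.
Augment src→link→T: bottleneck 8. Total 13.
No augmenting path remains in the residual graph.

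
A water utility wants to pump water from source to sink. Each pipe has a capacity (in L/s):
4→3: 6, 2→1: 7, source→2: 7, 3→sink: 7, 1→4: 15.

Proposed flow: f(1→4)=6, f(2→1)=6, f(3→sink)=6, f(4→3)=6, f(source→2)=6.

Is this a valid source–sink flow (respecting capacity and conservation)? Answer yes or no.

Every edge has 0 ≤ f(e) ≤ cap(e).
At each intermediate node, inflow equals outflow.

Yes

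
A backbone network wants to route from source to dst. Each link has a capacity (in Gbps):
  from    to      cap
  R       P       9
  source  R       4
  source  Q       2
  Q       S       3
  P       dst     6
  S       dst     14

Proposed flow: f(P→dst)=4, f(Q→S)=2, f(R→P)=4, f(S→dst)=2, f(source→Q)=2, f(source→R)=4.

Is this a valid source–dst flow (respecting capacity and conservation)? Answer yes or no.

Every edge has 0 ≤ f(e) ≤ cap(e).
At each intermediate node, inflow equals outflow.

Yes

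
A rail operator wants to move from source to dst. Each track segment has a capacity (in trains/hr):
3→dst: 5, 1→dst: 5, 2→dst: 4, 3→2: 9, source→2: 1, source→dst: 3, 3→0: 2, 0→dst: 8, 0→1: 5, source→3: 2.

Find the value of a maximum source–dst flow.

6

Augment source→dst: bottleneck 3. Total 3.
Augment source→3→dst: bottleneck 2. Total 5.
Augment source→2→dst: bottleneck 1. Total 6.
No augmenting path remains in the residual graph.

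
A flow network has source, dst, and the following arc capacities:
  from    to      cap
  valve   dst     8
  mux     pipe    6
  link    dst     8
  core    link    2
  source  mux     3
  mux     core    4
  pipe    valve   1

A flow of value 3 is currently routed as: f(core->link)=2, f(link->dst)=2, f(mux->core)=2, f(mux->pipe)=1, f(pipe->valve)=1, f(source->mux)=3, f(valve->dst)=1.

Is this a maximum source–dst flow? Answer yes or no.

Residual reachable from source: {source}; dst is not reachable.
Saturated cut: source->mux with total capacity 3 = current flow value. Flow is maximum.

Yes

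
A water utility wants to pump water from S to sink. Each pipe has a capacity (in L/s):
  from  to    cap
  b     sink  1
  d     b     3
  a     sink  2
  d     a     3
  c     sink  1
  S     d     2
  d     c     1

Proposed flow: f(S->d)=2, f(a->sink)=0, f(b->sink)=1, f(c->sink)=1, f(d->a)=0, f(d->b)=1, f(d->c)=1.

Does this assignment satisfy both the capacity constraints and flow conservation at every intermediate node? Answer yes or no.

Every edge has 0 ≤ f(e) ≤ cap(e).
At each intermediate node, inflow equals outflow.

Yes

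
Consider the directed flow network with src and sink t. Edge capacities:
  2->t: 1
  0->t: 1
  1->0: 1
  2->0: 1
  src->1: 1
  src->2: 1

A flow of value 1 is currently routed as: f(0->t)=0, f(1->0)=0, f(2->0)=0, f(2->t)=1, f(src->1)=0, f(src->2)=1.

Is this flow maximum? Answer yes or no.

No

Residual path src->1->0->t has bottleneck 1 > 0.
Pushing 1 along it raises the flow to 2, so the given flow is not maximum.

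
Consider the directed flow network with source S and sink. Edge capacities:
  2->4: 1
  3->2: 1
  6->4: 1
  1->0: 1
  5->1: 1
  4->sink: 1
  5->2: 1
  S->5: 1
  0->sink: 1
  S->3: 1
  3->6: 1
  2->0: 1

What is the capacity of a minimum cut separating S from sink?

2

Max flow = 2 (via 2 augmenting paths).
In the residual at optimum, the set reachable from S is {S}.
Cut edges: S->5 (cap 1), S->3 (cap 1). Sum = 2.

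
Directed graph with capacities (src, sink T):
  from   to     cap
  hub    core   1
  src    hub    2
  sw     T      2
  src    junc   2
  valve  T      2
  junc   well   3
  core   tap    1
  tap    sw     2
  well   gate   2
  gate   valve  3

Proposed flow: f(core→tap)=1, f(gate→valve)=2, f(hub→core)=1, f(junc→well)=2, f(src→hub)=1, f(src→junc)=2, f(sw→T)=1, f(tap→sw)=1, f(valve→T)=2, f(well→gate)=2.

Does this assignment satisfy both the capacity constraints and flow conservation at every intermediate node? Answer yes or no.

Every edge has 0 ≤ f(e) ≤ cap(e).
At each intermediate node, inflow equals outflow.

Yes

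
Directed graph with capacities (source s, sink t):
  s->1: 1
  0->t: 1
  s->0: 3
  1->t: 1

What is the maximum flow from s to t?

Augment s->0->t: bottleneck 1. Total 1.
Augment s->1->t: bottleneck 1. Total 2.
No augmenting path remains in the residual graph.

2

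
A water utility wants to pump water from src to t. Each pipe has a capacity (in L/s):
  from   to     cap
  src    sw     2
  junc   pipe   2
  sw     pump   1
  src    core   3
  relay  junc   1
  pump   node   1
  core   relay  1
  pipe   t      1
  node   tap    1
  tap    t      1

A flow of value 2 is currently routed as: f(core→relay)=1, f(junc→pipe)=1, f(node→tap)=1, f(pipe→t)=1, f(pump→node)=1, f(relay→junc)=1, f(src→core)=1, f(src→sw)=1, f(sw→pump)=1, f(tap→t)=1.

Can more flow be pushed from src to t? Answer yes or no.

Residual reachable from src: {core, src, sw}; t is not reachable.
Saturated cut: sw→pump, core→relay with total capacity 2 = current flow value. Flow is maximum.

No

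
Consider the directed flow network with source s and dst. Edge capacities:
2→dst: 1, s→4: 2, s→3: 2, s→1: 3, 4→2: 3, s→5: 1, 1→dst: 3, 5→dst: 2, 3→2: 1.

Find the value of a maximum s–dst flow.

Augment s→1→dst: bottleneck 3. Total 3.
Augment s→5→dst: bottleneck 1. Total 4.
Augment s→3→2→dst: bottleneck 1. Total 5.
No augmenting path remains in the residual graph.

5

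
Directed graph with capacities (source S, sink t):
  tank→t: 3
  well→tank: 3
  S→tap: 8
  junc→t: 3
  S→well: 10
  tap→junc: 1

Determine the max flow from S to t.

4

Augment S→well→tank→t: bottleneck 3. Total 3.
Augment S→tap→junc→t: bottleneck 1. Total 4.
No augmenting path remains in the residual graph.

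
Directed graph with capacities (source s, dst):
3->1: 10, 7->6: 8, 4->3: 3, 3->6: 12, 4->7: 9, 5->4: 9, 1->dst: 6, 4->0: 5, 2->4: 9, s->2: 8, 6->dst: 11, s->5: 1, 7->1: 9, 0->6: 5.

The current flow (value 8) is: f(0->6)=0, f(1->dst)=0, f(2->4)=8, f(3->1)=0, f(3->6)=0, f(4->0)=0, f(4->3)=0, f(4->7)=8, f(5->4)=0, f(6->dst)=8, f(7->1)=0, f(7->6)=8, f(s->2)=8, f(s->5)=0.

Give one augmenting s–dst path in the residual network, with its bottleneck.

s->5->4->7->1->dst, bottleneck 1

Residual along s->5->4->7->1->dst: s->5: 1, 5->4: 9, 4->7: 1, 7->1: 9, 1->dst: 6.
Bottleneck = min = 1.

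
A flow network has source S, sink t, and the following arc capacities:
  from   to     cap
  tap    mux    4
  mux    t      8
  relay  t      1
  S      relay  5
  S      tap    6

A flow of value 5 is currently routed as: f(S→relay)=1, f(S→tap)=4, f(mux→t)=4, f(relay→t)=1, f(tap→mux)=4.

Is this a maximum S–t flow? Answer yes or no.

Residual reachable from S: {S, relay, tap}; t is not reachable.
Saturated cut: tap→mux, relay→t with total capacity 5 = current flow value. Flow is maximum.

Yes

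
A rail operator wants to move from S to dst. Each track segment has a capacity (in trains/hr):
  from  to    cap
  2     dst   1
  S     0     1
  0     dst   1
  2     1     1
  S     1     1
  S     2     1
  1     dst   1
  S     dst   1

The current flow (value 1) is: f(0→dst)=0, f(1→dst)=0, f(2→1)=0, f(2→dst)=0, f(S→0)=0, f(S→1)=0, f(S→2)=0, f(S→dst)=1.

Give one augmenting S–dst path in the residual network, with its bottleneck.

S→0→dst, bottleneck 1

Residual along S→0→dst: S→0: 1, 0→dst: 1.
Bottleneck = min = 1.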